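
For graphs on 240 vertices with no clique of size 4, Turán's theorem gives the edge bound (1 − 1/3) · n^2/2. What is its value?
Turán density bound = (2/3) · 240^2/2 = 19200

Turán's theorem: ex(n, K_{r+1}) is achieved by the complete r-partite Turán graph T(n, r) with parts as balanced as possible, and is at most (1 − 1/r) · n^2/2. For r = 3, n = 240: the density bound is (2/3) · 57600/2 = 19200. Since 3 ∣ 240, the Turán graph T(240, 3) has parts of equal size 80, and its edge count e(T(240, 3)) = 19200 attains the density bound exactly.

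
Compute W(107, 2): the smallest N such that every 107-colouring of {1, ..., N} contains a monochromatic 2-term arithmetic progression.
W(107, 2) = 107 + 1 = 108

A 2-term AP is any pair of integers, so a monochromatic 2-AP exists iff some colour is used at least twice. With 107 colours, the colouring i ↦ i on {1, ..., 107} uses each colour once, avoiding any monochromatic pair, so W(107, 2) > 107. For {1, ..., 108}, pigeonhole forces two integers of the same colour, which form a monochromatic 2-AP. Hence W(107, 2) = 108.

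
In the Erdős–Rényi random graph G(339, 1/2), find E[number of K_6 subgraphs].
E[# K_6] = C(339, 6) · (1/2)^C(6, 2) = 2016249878188 / 2^15 = 504062469547/8192 ≈ 61531063.177124

For each 6-subset S of vertices (there are C(339, 6) = 2016249878188 such S), let X_S = 1 if S induces a K_6 (all C(6, 2) = 15 edges present). Then P(X_S = 1) = (1/2)^15 = 1/32768. By linearity of expectation, E[# K_6] = C(339, 6) · (1/2)^15 = 2016249878188 / 32768 = 504062469547/8192 ≈ 61531063.177124.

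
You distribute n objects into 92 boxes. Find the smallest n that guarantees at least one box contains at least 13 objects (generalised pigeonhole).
n = (13 − 1)·92 + 1 = 1105

By the generalised pigeonhole principle, to guarantee some box contains ≥ r objects we need more than (r − 1) · k objects total. Threshold: n = (r − 1) · k + 1. With r = 13 and k = 92: n = 12 · 92 + 1 = 1104 + 1 = 1105. For n = 1104 = 12 · 92, we can put exactly 12 objects in every box, avoiding 13 in any single one — so 1105 is tight.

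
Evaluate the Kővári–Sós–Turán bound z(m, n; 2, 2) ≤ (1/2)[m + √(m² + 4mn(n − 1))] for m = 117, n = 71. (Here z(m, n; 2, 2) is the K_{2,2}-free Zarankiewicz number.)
z(117, 71; 2, 2) ≤ (1/2)[117 + √(117² + 4·117·71·70)] = (1/2)[117 + √2339649] = 823.2956

Kővári–Sós–Turán: let r_1, ..., r_117 be the row sums and z = Σ r_i the total number of 1s. Each pair of columns can share at most one row with both entries 1 (else a 2×2 all-ones block appears), so Σ_i C(r_i, 2) ≤ C(71, 2) = 2485. By convexity Σ_i C(r_i, 2) ≥ 117·C(z/117, 2) = z(z − 117)/(2·117), giving z² − 117z − 117·71·70 ≤ 0 and hence z ≤ (1/2)[117 + √(13689 + 4·581490)] = (1/2)[117 + √2339649] ≈ (1/2)(117 + 1529.5911) = 823.2956.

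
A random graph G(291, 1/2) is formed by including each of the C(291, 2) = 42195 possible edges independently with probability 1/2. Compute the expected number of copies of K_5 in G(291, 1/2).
E[# K_5] = C(291, 5) · (1/2)^C(5, 2) = 16798943448 / 2^10 = 2099867931/128 = 16405218.2109375

For each 5-subset S of vertices (there are C(291, 5) = 16798943448 such S), let X_S = 1 if S induces a K_5 (all C(5, 2) = 10 edges present). Then P(X_S = 1) = (1/2)^10 = 1/1024. By linearity of expectation, E[# K_5] = C(291, 5) · (1/2)^10 = 16798943448 / 1024 = 2099867931/128 = 16405218.2109375.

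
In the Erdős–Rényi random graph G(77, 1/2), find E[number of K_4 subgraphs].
E[# K_4] = C(77, 4) · (1/2)^C(4, 2) = 1353275 / 2^6 = 21144.921875

For each 4-subset S of vertices (there are C(77, 4) = 1353275 such S), let X_S = 1 if S induces a K_4 (all C(4, 2) = 6 edges present). Then P(X_S = 1) = (1/2)^6 = 1/64. By linearity of expectation, E[# K_4] = C(77, 4) · (1/2)^6 = 1353275 / 64 = 21144.921875.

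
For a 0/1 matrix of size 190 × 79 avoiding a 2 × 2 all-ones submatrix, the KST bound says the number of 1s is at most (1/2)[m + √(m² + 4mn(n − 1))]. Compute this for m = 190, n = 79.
z(190, 79; 2, 2) ≤ (1/2)[190 + √(190² + 4·190·79·78)] = (1/2)[190 + √4719220] = 1181.1883

Kővári–Sós–Turán: let r_1, ..., r_190 be the row sums and z = Σ r_i the total number of 1s. Each pair of columns can share at most one row with both entries 1 (else a 2×2 all-ones block appears), so Σ_i C(r_i, 2) ≤ C(79, 2) = 3081. By convexity Σ_i C(r_i, 2) ≥ 190·C(z/190, 2) = z(z − 190)/(2·190), giving z² − 190z − 190·79·78 ≤ 0 and hence z ≤ (1/2)[190 + √(36100 + 4·1170780)] = (1/2)[190 + √4719220] ≈ (1/2)(190 + 2172.3766) = 1181.1883.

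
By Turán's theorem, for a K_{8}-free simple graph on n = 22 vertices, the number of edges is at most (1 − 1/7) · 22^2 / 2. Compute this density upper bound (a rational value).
Turán density bound = (6/7) · 22^2/2 = 1452/7 ≈ 207.4286

Turán's theorem: ex(n, K_{r+1}) is achieved by the complete r-partite Turán graph T(n, r) with parts as balanced as possible, and is at most (1 − 1/r) · n^2/2. For r = 7, n = 22: the density bound is (6/7) · 484/2 = 1452/7 ≈ 207.4286. The integer-valued extremum is e(T(22, 7)) = 207, which is strictly less than the density bound 1452/7 since 7 ∤ 22 (the parts of T(22, 7) cannot all be equal).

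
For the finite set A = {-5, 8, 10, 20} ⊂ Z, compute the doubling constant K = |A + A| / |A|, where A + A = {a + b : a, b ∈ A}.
K = |A + A| / |A| = 10/4 = 5/2

Enumerate A + A = {a + b : a, b ∈ A}. With |A| = 4, there are |A|^2 = 16 ordered sum pairs; collecting distinct values, A + A = {-10, 3, 5, 15, 16, 18, 20, 28, 30, 40}, so |A + A| = 10. Thus K = 10/4 = 5/2. For comparison, the minimum possible |A + A| over all 4-element sets is 2·4 − 1 = 7 (so min K = 7/4), attained only by arithmetic progressions.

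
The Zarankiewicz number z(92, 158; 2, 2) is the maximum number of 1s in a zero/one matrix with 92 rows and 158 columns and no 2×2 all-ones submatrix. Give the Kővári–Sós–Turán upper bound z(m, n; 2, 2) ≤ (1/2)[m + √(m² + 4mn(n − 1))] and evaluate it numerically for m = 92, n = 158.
z(92, 158; 2, 2) ≤ (1/2)[92 + √(92² + 4·92·158·157)] = (1/2)[92 + √9137072] = 1557.3795

Kővári–Sós–Turán: let r_1, ..., r_92 be the row sums and z = Σ r_i the total number of 1s. Each pair of columns can share at most one row with both entries 1 (else a 2×2 all-ones block appears), so Σ_i C(r_i, 2) ≤ C(158, 2) = 12403. By convexity Σ_i C(r_i, 2) ≥ 92·C(z/92, 2) = z(z − 92)/(2·92), giving z² − 92z − 92·158·157 ≤ 0 and hence z ≤ (1/2)[92 + √(8464 + 4·2282152)] = (1/2)[92 + √9137072] ≈ (1/2)(92 + 3022.759) = 1557.3795.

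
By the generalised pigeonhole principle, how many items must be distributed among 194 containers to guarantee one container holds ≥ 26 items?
n = (26 − 1)·194 + 1 = 4851

By the generalised pigeonhole principle, to guarantee some box contains ≥ r objects we need more than (r − 1) · k objects total. Threshold: n = (r − 1) · k + 1. With r = 26 and k = 194: n = 25 · 194 + 1 = 4850 + 1 = 4851. For n = 4850 = 25 · 194, we can put exactly 25 objects in every box, avoiding 26 in any single one — so 4851 is tight.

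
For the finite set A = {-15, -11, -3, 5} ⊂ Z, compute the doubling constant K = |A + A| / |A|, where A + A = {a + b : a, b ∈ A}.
K = |A + A| / |A| = 9/4

Enumerate A + A = {a + b : a, b ∈ A}. With |A| = 4, there are |A|^2 = 16 ordered sum pairs; collecting distinct values, A + A = {-30, -26, -22, -18, -14, -10, -6, 2, 10}, so |A + A| = 9. Thus K = 9/4. For comparison, the minimum possible |A + A| over all 4-element sets is 2·4 − 1 = 7 (so min K = 7/4), attained only by arithmetic progressions.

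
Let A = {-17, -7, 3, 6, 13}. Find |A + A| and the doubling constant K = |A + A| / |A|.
K = |A + A| / |A| = 12/5

Enumerate A + A = {a + b : a, b ∈ A}. With |A| = 5, there are |A|^2 = 25 ordered sum pairs; collecting distinct values, A + A = {-34, -24, -14, -11, -4, -1, 6, 9, 12, 16, 19, 26}, so |A + A| = 12. Thus K = 12/5. For comparison, the minimum possible |A + A| over all 5-element sets is 2·5 − 1 = 9 (so min K = 9/5), attained only by arithmetic progressions.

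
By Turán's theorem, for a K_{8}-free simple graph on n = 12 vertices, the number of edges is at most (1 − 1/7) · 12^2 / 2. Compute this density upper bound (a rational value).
Turán density bound = (6/7) · 12^2/2 = 432/7 ≈ 61.7143

Turán's theorem: ex(n, K_{r+1}) is achieved by the complete r-partite Turán graph T(n, r) with parts as balanced as possible, and is at most (1 − 1/r) · n^2/2. For r = 7, n = 12: the density bound is (6/7) · 144/2 = 432/7 ≈ 61.7143. The integer-valued extremum is e(T(12, 7)) = 61, which is strictly less than the density bound 432/7 since 7 ∤ 12 (the parts of T(12, 7) cannot all be equal).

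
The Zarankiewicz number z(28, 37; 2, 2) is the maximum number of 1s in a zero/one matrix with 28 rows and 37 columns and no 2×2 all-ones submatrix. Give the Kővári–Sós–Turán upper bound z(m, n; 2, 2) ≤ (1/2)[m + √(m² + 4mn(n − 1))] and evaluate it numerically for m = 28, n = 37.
z(28, 37; 2, 2) ≤ (1/2)[28 + √(28² + 4·28·37·36)] = (1/2)[28 + √149968] = 207.6285

Kővári–Sós–Turán: let r_1, ..., r_28 be the row sums and z = Σ r_i the total number of 1s. Each pair of columns can share at most one row with both entries 1 (else a 2×2 all-ones block appears), so Σ_i C(r_i, 2) ≤ C(37, 2) = 666. By convexity Σ_i C(r_i, 2) ≥ 28·C(z/28, 2) = z(z − 28)/(2·28), giving z² − 28z − 28·37·36 ≤ 0 and hence z ≤ (1/2)[28 + √(784 + 4·37296)] = (1/2)[28 + √149968] ≈ (1/2)(28 + 387.257) = 207.6285.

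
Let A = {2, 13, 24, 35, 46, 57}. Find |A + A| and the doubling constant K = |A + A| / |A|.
K = |A + A| / |A| = 11/6

Enumerate A + A = {a + b : a, b ∈ A}. With |A| = 6, there are |A|^2 = 36 ordered sum pairs; collecting distinct values, A + A = {4, 15, 26, 37, 48, 59, 70, 81, 92, 103, 114}, so |A + A| = 11. Thus K = 11/6. Here |A + A| = 2|A| − 1 = 11, the minimum possible — so K = 11/6 is minimal, which holds iff A is an arithmetic progression.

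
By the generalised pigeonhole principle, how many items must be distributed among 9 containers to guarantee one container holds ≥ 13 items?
n = (13 − 1)·9 + 1 = 109

By the generalised pigeonhole principle, to guarantee some box contains ≥ r objects we need more than (r − 1) · k objects total. Threshold: n = (r − 1) · k + 1. With r = 13 and k = 9: n = 12 · 9 + 1 = 108 + 1 = 109. For n = 108 = 12 · 9, we can put exactly 12 objects in every box, avoiding 13 in any single one — so 109 is tight.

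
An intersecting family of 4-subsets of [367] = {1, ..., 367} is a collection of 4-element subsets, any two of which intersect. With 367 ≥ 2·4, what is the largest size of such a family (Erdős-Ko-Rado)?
max |F| = C(366, 3) = 8104460

The Erdős-Ko-Rado theorem states: for n ≥ 2k, an intersecting family of k-subsets of an n-element set has size at most C(n − 1, k − 1), with equality for 'star' families {A ⊆ [n] : |A| = k, i ∈ A} (fix an element i). For n = 367, k = 4: C(366, 3) = 8104460.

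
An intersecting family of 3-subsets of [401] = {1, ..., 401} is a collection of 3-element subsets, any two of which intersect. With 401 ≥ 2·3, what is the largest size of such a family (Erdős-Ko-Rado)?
max |F| = C(400, 2) = 79800

Erdős-Ko-Rado (1961): when n ≥ 2k, max |F| = C(n−1, k−1). The bound is attained by the star {A : i ∈ A} for any fixed i ∈ [n]. Here C(401−1, 3−1) = C(400, 2) = 79800.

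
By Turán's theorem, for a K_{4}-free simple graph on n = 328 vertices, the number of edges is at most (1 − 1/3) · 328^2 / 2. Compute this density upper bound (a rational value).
Turán density bound = (2/3) · 328^2/2 = 107584/3 ≈ 35861.3333

Turán's theorem: ex(n, K_{r+1}) is achieved by the complete r-partite Turán graph T(n, r) with parts as balanced as possible, and is at most (1 − 1/r) · n^2/2. For r = 3, n = 328: the density bound is (2/3) · 107584/2 = 107584/3 ≈ 35861.3333. The integer-valued extremum is e(T(328, 3)) = 35861, which is strictly less than the density bound 107584/3 since 3 ∤ 328 (the parts of T(328, 3) cannot all be equal).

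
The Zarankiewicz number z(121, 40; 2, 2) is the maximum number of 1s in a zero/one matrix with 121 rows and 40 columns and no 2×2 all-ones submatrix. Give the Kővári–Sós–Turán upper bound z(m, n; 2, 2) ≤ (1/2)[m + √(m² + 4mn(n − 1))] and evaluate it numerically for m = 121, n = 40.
z(121, 40; 2, 2) ≤ (1/2)[121 + √(121² + 4·121·40·39)] = (1/2)[121 + √769681] = 499.1573

Kővári–Sós–Turán: let r_1, ..., r_121 be the row sums and z = Σ r_i the total number of 1s. Each pair of columns can share at most one row with both entries 1 (else a 2×2 all-ones block appears), so Σ_i C(r_i, 2) ≤ C(40, 2) = 780. By convexity Σ_i C(r_i, 2) ≥ 121·C(z/121, 2) = z(z − 121)/(2·121), giving z² − 121z − 121·40·39 ≤ 0 and hence z ≤ (1/2)[121 + √(14641 + 4·188760)] = (1/2)[121 + √769681] ≈ (1/2)(121 + 877.3147) = 499.1573.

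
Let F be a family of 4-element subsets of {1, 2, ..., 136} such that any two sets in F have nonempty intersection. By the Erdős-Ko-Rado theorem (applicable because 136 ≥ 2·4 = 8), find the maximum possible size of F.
max |F| = C(135, 3) = 400995

The Erdős-Ko-Rado theorem states: for n ≥ 2k, an intersecting family of k-subsets of an n-element set has size at most C(n − 1, k − 1), with equality for 'star' families {A ⊆ [n] : |A| = k, i ∈ A} (fix an element i). For n = 136, k = 4: C(135, 3) = 400995.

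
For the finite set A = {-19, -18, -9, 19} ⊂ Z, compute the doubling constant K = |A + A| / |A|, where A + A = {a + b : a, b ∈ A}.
K = |A + A| / |A| = 10/4 = 5/2

Enumerate A + A = {a + b : a, b ∈ A}. With |A| = 4, there are |A|^2 = 16 ordered sum pairs; collecting distinct values, A + A = {-38, -37, -36, -28, -27, -18, 0, 1, 10, 38}, so |A + A| = 10. Thus K = 10/4 = 5/2. For comparison, the minimum possible |A + A| over all 4-element sets is 2·4 − 1 = 7 (so min K = 7/4), attained only by arithmetic progressions.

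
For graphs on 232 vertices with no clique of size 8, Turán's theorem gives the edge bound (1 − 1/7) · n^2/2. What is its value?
Turán density bound = (6/7) · 232^2/2 = 161472/7 ≈ 23067.4286

Turán's theorem: ex(n, K_{r+1}) is achieved by the complete r-partite Turán graph T(n, r) with parts as balanced as possible, and is at most (1 − 1/r) · n^2/2. For r = 7, n = 232: the density bound is (6/7) · 53824/2 = 161472/7 ≈ 23067.4286. The integer-valued extremum is e(T(232, 7)) = 23067, which is strictly less than the density bound 161472/7 since 7 ∤ 232 (the parts of T(232, 7) cannot all be equal).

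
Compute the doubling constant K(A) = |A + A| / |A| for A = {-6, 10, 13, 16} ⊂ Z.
K = |A + A| / |A| = 9/4

Enumerate A + A = {a + b : a, b ∈ A}. With |A| = 4, there are |A|^2 = 16 ordered sum pairs; collecting distinct values, A + A = {-12, 4, 7, 10, 20, 23, 26, 29, 32}, so |A + A| = 9. Thus K = 9/4. For comparison, the minimum possible |A + A| over all 4-element sets is 2·4 − 1 = 7 (so min K = 7/4), attained only by arithmetic progressions.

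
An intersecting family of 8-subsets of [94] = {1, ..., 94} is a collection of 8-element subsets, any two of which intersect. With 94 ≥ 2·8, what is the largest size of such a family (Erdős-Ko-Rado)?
max |F| = C(93, 7) = 9473622444

The Erdős-Ko-Rado theorem states: for n ≥ 2k, an intersecting family of k-subsets of an n-element set has size at most C(n − 1, k − 1), with equality for 'star' families {A ⊆ [n] : |A| = k, i ∈ A} (fix an element i). For n = 94, k = 8: C(93, 7) = 9473622444.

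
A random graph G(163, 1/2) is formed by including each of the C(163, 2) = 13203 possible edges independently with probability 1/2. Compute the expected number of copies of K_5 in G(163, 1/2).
E[# K_5] = C(163, 5) · (1/2)^C(5, 2) = 901289592 / 2^10 = 112661199/128 = 880165.6171875

For each 5-subset S of vertices (there are C(163, 5) = 901289592 such S), let X_S = 1 if S induces a K_5 (all C(5, 2) = 10 edges present). Then P(X_S = 1) = (1/2)^10 = 1/1024. By linearity of expectation, E[# K_5] = C(163, 5) · (1/2)^10 = 901289592 / 1024 = 112661199/128 = 880165.6171875.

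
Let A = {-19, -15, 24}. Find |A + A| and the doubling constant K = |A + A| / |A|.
K = |A + A| / |A| = 6/3 = 2

Enumerate A + A = {a + b : a, b ∈ A}. With |A| = 3, there are |A|^2 = 9 ordered sum pairs; collecting distinct values, A + A = {-38, -34, -30, 5, 9, 48}, so |A + A| = 6. Thus K = 6/3 = 2. For comparison, the minimum possible |A + A| over all 3-element sets is 2·3 − 1 = 5 (so min K = 5/3), attained only by arithmetic progressions.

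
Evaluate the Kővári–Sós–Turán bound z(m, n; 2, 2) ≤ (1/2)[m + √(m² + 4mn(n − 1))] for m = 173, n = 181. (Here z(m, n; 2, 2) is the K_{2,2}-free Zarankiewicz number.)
z(173, 181; 2, 2) ≤ (1/2)[173 + √(173² + 4·173·181·180)] = (1/2)[173 + √22575289] = 2462.173

Kővári–Sós–Turán: let r_1, ..., r_173 be the row sums and z = Σ r_i the total number of 1s. Each pair of columns can share at most one row with both entries 1 (else a 2×2 all-ones block appears), so Σ_i C(r_i, 2) ≤ C(181, 2) = 16290. By convexity Σ_i C(r_i, 2) ≥ 173·C(z/173, 2) = z(z − 173)/(2·173), giving z² − 173z − 173·181·180 ≤ 0 and hence z ≤ (1/2)[173 + √(29929 + 4·5636340)] = (1/2)[173 + √22575289] ≈ (1/2)(173 + 4751.346) = 2462.173.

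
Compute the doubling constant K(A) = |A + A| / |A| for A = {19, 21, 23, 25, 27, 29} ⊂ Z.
K = |A + A| / |A| = 11/6

Enumerate A + A = {a + b : a, b ∈ A}. With |A| = 6, there are |A|^2 = 36 ordered sum pairs; collecting distinct values, A + A = {38, 40, 42, 44, 46, 48, 50, 52, 54, 56, 58}, so |A + A| = 11. Thus K = 11/6. Here |A + A| = 2|A| − 1 = 11, the minimum possible — so K = 11/6 is minimal, which holds iff A is an arithmetic progression.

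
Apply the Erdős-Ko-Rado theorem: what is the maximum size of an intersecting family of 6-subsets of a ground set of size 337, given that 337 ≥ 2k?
max |F| = C(336, 5) = 34636310352

Erdős-Ko-Rado (1961): when n ≥ 2k, max |F| = C(n−1, k−1). The bound is attained by the star {A : i ∈ A} for any fixed i ∈ [n]. Here C(337−1, 6−1) = C(336, 5) = 34636310352.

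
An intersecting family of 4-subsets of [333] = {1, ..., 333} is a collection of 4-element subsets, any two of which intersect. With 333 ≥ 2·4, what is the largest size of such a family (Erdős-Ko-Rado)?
max |F| = C(332, 3) = 6044060

Erdős-Ko-Rado (1961): when n ≥ 2k, max |F| = C(n−1, k−1). The bound is attained by the star {A : i ∈ A} for any fixed i ∈ [n]. Here C(333−1, 4−1) = C(332, 3) = 6044060.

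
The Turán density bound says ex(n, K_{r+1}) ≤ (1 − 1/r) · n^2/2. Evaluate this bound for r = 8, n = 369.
Turán density bound = (7/8) · 369^2/2 = 953127/16 ≈ 59570.4375

Turán's theorem: ex(n, K_{r+1}) is achieved by the complete r-partite Turán graph T(n, r) with parts as balanced as possible, and is at most (1 − 1/r) · n^2/2. For r = 8, n = 369: the density bound is (7/8) · 136161/2 = 953127/16 ≈ 59570.4375. The integer-valued extremum is e(T(369, 8)) = 59570, which is strictly less than the density bound 953127/16 since 8 ∤ 369 (the parts of T(369, 8) cannot all be equal).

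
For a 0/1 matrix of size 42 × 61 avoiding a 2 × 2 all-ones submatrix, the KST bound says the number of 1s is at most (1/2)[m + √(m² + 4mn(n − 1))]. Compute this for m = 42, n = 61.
z(42, 61; 2, 2) ≤ (1/2)[42 + √(42² + 4·42·61·60)] = (1/2)[42 + √616644] = 413.6334

Kővári–Sós–Turán: let r_1, ..., r_42 be the row sums and z = Σ r_i the total number of 1s. Each pair of columns can share at most one row with both entries 1 (else a 2×2 all-ones block appears), so Σ_i C(r_i, 2) ≤ C(61, 2) = 1830. By convexity Σ_i C(r_i, 2) ≥ 42·C(z/42, 2) = z(z − 42)/(2·42), giving z² − 42z − 42·61·60 ≤ 0 and hence z ≤ (1/2)[42 + √(1764 + 4·153720)] = (1/2)[42 + √616644] ≈ (1/2)(42 + 785.2668) = 413.6334.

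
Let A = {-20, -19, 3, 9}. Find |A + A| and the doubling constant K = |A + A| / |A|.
K = |A + A| / |A| = 10/4 = 5/2

Enumerate A + A = {a + b : a, b ∈ A}. With |A| = 4, there are |A|^2 = 16 ordered sum pairs; collecting distinct values, A + A = {-40, -39, -38, -17, -16, -11, -10, 6, 12, 18}, so |A + A| = 10. Thus K = 10/4 = 5/2. For comparison, the minimum possible |A + A| over all 4-element sets is 2·4 − 1 = 7 (so min K = 7/4), attained only by arithmetic progressions.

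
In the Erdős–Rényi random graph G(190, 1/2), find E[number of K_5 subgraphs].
E[# K_5] = C(190, 5) · (1/2)^C(5, 2) = 1956800538 / 2^10 = 978400269/512 ≈ 1910938.025391

For each 5-subset S of vertices (there are C(190, 5) = 1956800538 such S), let X_S = 1 if S induces a K_5 (all C(5, 2) = 10 edges present). Then P(X_S = 1) = (1/2)^10 = 1/1024. By linearity of expectation, E[# K_5] = C(190, 5) · (1/2)^10 = 1956800538 / 1024 = 978400269/512 ≈ 1910938.025391.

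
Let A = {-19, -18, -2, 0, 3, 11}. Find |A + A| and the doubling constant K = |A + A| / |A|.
K = |A + A| / |A| = 21/6 = 7/2

Enumerate A + A = {a + b : a, b ∈ A}. With |A| = 6, there are |A|^2 = 36 ordered sum pairs; collecting distinct values, A + A = {-38, -37, -36, -21, -20, -19, -18, -16, -15, -8, -7, -4, -2, 0, 1, 3, 6, 9, 11, 14, 22}, so |A + A| = 21. Thus K = 21/6 = 7/2. For comparison, the minimum possible |A + A| over all 6-element sets is 2·6 − 1 = 11 (so min K = 11/6), attained only by arithmetic progressions.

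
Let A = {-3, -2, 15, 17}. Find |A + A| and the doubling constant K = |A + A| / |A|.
K = |A + A| / |A| = 10/4 = 5/2

Enumerate A + A = {a + b : a, b ∈ A}. With |A| = 4, there are |A|^2 = 16 ordered sum pairs; collecting distinct values, A + A = {-6, -5, -4, 12, 13, 14, 15, 30, 32, 34}, so |A + A| = 10. Thus K = 10/4 = 5/2. For comparison, the minimum possible |A + A| over all 4-element sets is 2·4 − 1 = 7 (so min K = 7/4), attained only by arithmetic progressions.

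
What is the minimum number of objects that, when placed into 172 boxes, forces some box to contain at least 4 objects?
n = (4 − 1)·172 + 1 = 517

By the generalised pigeonhole principle, to guarantee some box contains ≥ r objects we need more than (r − 1) · k objects total. Threshold: n = (r − 1) · k + 1. With r = 4 and k = 172: n = 3 · 172 + 1 = 516 + 1 = 517. For n = 516 = 3 · 172, we can put exactly 3 objects in every box, avoiding 4 in any single one — so 517 is tight.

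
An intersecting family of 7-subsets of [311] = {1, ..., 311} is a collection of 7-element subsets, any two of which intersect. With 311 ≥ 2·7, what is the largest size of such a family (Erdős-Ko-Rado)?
max |F| = C(310, 6) = 1174080931485

The Erdős-Ko-Rado theorem states: for n ≥ 2k, an intersecting family of k-subsets of an n-element set has size at most C(n − 1, k − 1), with equality for 'star' families {A ⊆ [n] : |A| = k, i ∈ A} (fix an element i). For n = 311, k = 7: C(310, 6) = 1174080931485.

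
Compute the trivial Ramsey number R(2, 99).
R(2, 99) = 99

R(2, k) = k for all k ≥ 2: in a 2-colouring of K_k, either some edge is red (a red K_2) or all edges are blue (a blue K_k). And K_{98} coloured all-blue has no blue K_99, so R(2, 99) > 98. Hence R(2, 99) = 99.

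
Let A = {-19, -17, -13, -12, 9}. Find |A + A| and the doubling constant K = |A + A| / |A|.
K = |A + A| / |A| = 15/5 = 3

Enumerate A + A = {a + b : a, b ∈ A}. With |A| = 5, there are |A|^2 = 25 ordered sum pairs; collecting distinct values, A + A = {-38, -36, -34, -32, -31, -30, -29, -26, -25, -24, -10, -8, -4, -3, 18}, so |A + A| = 15. Thus K = 15/5 = 3. For comparison, the minimum possible |A + A| over all 5-element sets is 2·5 − 1 = 9 (so min K = 9/5), attained only by arithmetic progressions.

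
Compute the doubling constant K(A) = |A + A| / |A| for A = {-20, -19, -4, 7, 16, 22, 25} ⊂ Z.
K = |A + A| / |A| = 26/7

Enumerate A + A = {a + b : a, b ∈ A}. With |A| = 7, there are |A|^2 = 49 ordered sum pairs; collecting distinct values, A + A = {-40, -39, -38, -24, -23, -13, -12, -8, -4, -3, 2, 3, 5, 6, 12, 14, 18, 21, 23, 29, 32, 38, 41, 44, 47, 50}, so |A + A| = 26. Thus K = 26/7. For comparison, the minimum possible |A + A| over all 7-element sets is 2·7 − 1 = 13 (so min K = 13/7), attained only by arithmetic progressions.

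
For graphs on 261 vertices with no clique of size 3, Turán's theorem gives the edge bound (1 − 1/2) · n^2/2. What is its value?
Turán density bound = (1/2) · 261^2/2 = 68121/4 ≈ 17030.25

Turán's theorem: ex(n, K_{r+1}) is achieved by the complete r-partite Turán graph T(n, r) with parts as balanced as possible, and is at most (1 − 1/r) · n^2/2. For r = 2, n = 261: the density bound is (1/2) · 68121/2 = 68121/4 ≈ 17030.25. The integer-valued extremum is e(T(261, 2)) = 17030, which is strictly less than the density bound 68121/4 since 2 ∤ 261 (the parts of T(261, 2) cannot all be equal).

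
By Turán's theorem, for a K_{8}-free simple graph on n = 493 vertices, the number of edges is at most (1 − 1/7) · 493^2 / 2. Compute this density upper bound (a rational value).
Turán density bound = (6/7) · 493^2/2 = 729147/7 ≈ 104163.8571

Turán's theorem: ex(n, K_{r+1}) is achieved by the complete r-partite Turán graph T(n, r) with parts as balanced as possible, and is at most (1 − 1/r) · n^2/2. For r = 7, n = 493: the density bound is (6/7) · 243049/2 = 729147/7 ≈ 104163.8571. The integer-valued extremum is e(T(493, 7)) = 104163, which is strictly less than the density bound 729147/7 since 7 ∤ 493 (the parts of T(493, 7) cannot all be equal).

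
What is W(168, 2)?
W(168, 2) = 168 + 1 = 169

A 2-term AP is any pair of integers, so a monochromatic 2-AP exists iff some colour is used at least twice. With 168 colours, the colouring i ↦ i on {1, ..., 168} uses each colour once, avoiding any monochromatic pair, so W(168, 2) > 168. For {1, ..., 169}, pigeonhole forces two integers of the same colour, which form a monochromatic 2-AP. Hence W(168, 2) = 169.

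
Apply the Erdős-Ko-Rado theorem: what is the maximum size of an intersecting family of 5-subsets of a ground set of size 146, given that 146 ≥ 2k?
max |F| = C(145, 4) = 17666220

The Erdős-Ko-Rado theorem states: for n ≥ 2k, an intersecting family of k-subsets of an n-element set has size at most C(n − 1, k − 1), with equality for 'star' families {A ⊆ [n] : |A| = k, i ∈ A} (fix an element i). For n = 146, k = 5: C(145, 4) = 17666220.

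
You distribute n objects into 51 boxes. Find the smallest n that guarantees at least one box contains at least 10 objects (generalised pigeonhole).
n = (10 − 1)·51 + 1 = 460

By the generalised pigeonhole principle, to guarantee some box contains ≥ r objects we need more than (r − 1) · k objects total. Threshold: n = (r − 1) · k + 1. With r = 10 and k = 51: n = 9 · 51 + 1 = 459 + 1 = 460. For n = 459 = 9 · 51, we can put exactly 9 objects in every box, avoiding 10 in any single one — so 460 is tight.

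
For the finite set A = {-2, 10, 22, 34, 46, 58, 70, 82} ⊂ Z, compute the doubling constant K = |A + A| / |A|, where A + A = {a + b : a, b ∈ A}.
K = |A + A| / |A| = 15/8

Enumerate A + A = {a + b : a, b ∈ A}. With |A| = 8, there are |A|^2 = 64 ordered sum pairs; collecting distinct values, A + A = {-4, 8, 20, 32, 44, 56, 68, 80, 92, 104, 116, 128, 140, 152, 164}, so |A + A| = 15. Thus K = 15/8. Here |A + A| = 2|A| − 1 = 15, the minimum possible — so K = 15/8 is minimal, which holds iff A is an arithmetic progression.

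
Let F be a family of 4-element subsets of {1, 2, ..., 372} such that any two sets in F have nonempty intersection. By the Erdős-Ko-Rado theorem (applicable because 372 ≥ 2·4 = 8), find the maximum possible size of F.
max |F| = C(371, 3) = 8442105

Erdős-Ko-Rado (1961): when n ≥ 2k, max |F| = C(n−1, k−1). The bound is attained by the star {A : i ∈ A} for any fixed i ∈ [n]. Here C(372−1, 4−1) = C(371, 3) = 8442105.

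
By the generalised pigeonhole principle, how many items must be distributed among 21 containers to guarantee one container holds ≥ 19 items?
n = (19 − 1)·21 + 1 = 379

By the generalised pigeonhole principle, to guarantee some box contains ≥ r objects we need more than (r − 1) · k objects total. Threshold: n = (r − 1) · k + 1. With r = 19 and k = 21: n = 18 · 21 + 1 = 378 + 1 = 379. For n = 378 = 18 · 21, we can put exactly 18 objects in every box, avoiding 19 in any single one — so 379 is tight.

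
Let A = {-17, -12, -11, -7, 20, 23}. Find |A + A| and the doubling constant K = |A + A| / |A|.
K = |A + A| / |A| = 20/6 = 10/3

Enumerate A + A = {a + b : a, b ∈ A}. With |A| = 6, there are |A|^2 = 36 ordered sum pairs; collecting distinct values, A + A = {-34, -29, -28, -24, -23, -22, -19, -18, -14, 3, 6, 8, 9, 11, 12, 13, 16, 40, 43, 46}, so |A + A| = 20. Thus K = 20/6 = 10/3. For comparison, the minimum possible |A + A| over all 6-element sets is 2·6 − 1 = 11 (so min K = 11/6), attained only by arithmetic progressions.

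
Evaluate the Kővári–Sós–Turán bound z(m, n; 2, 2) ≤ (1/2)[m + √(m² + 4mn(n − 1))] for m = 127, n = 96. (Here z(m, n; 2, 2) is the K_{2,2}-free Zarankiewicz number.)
z(127, 96; 2, 2) ≤ (1/2)[127 + √(127² + 4·127·96·95)] = (1/2)[127 + √4649089] = 1141.5873

Kővári–Sós–Turán: let r_1, ..., r_127 be the row sums and z = Σ r_i the total number of 1s. Each pair of columns can share at most one row with both entries 1 (else a 2×2 all-ones block appears), so Σ_i C(r_i, 2) ≤ C(96, 2) = 4560. By convexity Σ_i C(r_i, 2) ≥ 127·C(z/127, 2) = z(z − 127)/(2·127), giving z² − 127z − 127·96·95 ≤ 0 and hence z ≤ (1/2)[127 + √(16129 + 4·1158240)] = (1/2)[127 + √4649089] ≈ (1/2)(127 + 2156.1746) = 1141.5873.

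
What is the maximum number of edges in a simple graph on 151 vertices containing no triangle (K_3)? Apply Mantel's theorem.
ex(151, K_3) = ⌊151^2/4⌋ = 5700

Mantel (1907): a triangle-free graph on n vertices has at most ⌊n^2/4⌋ edges, with equality for the complete bipartite graph K_{⌊n/2⌋, ⌈n/2⌉}. For n = 151: ⌊151^2/4⌋ = ⌊22801/4⌋ = 5700. The extremal graph is K_{75, 76}, which has 75·76 = 5700 edges.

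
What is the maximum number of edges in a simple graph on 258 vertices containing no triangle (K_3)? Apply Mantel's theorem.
ex(258, K_3) = ⌊258^2/4⌋ = 16641

Mantel (1907): a triangle-free graph on n vertices has at most ⌊n^2/4⌋ edges, with equality for the complete bipartite graph K_{⌊n/2⌋, ⌈n/2⌉}. For n = 258: ⌊258^2/4⌋ = ⌊66564/4⌋ = 16641. The extremal graph is K_{129, 129}, which has 129·129 = 16641 edges.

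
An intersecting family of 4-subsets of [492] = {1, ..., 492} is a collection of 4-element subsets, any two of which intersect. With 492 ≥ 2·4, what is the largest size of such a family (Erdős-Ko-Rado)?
max |F| = C(491, 3) = 19608085

The Erdős-Ko-Rado theorem states: for n ≥ 2k, an intersecting family of k-subsets of an n-element set has size at most C(n − 1, k − 1), with equality for 'star' families {A ⊆ [n] : |A| = k, i ∈ A} (fix an element i). For n = 492, k = 4: C(491, 3) = 19608085.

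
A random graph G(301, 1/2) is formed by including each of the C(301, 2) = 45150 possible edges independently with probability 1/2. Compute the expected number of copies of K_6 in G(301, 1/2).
E[# K_6] = C(301, 6) · (1/2)^C(6, 2) = 982405684260 / 2^15 = 245601421065/8192 ≈ 29980642.219849

For each 6-subset S of vertices (there are C(301, 6) = 982405684260 such S), let X_S = 1 if S induces a K_6 (all C(6, 2) = 15 edges present). Then P(X_S = 1) = (1/2)^15 = 1/32768. By linearity of expectation, E[# K_6] = C(301, 6) · (1/2)^15 = 982405684260 / 32768 = 245601421065/8192 ≈ 29980642.219849.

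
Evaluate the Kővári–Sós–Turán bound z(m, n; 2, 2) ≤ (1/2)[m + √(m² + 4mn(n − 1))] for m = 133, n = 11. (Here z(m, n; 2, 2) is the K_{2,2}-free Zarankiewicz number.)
z(133, 11; 2, 2) ≤ (1/2)[133 + √(133² + 4·133·11·10)] = (1/2)[133 + √76209] = 204.5299

Kővári–Sós–Turán: let r_1, ..., r_133 be the row sums and z = Σ r_i the total number of 1s. Each pair of columns can share at most one row with both entries 1 (else a 2×2 all-ones block appears), so Σ_i C(r_i, 2) ≤ C(11, 2) = 55. By convexity Σ_i C(r_i, 2) ≥ 133·C(z/133, 2) = z(z − 133)/(2·133), giving z² − 133z − 133·11·10 ≤ 0 and hence z ≤ (1/2)[133 + √(17689 + 4·14630)] = (1/2)[133 + √76209] ≈ (1/2)(133 + 276.0598) = 204.5299.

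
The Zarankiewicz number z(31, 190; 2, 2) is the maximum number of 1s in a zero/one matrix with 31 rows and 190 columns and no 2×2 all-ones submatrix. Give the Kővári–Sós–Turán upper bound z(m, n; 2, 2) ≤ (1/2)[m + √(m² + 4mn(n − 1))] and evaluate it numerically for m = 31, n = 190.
z(31, 190; 2, 2) ≤ (1/2)[31 + √(31² + 4·31·190·189)] = (1/2)[31 + √4453801] = 1070.7015

Kővári–Sós–Turán: let r_1, ..., r_31 be the row sums and z = Σ r_i the total number of 1s. Each pair of columns can share at most one row with both entries 1 (else a 2×2 all-ones block appears), so Σ_i C(r_i, 2) ≤ C(190, 2) = 17955. By convexity Σ_i C(r_i, 2) ≥ 31·C(z/31, 2) = z(z − 31)/(2·31), giving z² − 31z − 31·190·189 ≤ 0 and hence z ≤ (1/2)[31 + √(961 + 4·1113210)] = (1/2)[31 + √4453801] ≈ (1/2)(31 + 2110.403) = 1070.7015.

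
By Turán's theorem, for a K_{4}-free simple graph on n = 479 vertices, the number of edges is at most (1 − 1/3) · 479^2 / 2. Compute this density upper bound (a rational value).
Turán density bound = (2/3) · 479^2/2 = 229441/3 ≈ 76480.3333

Turán's theorem: ex(n, K_{r+1}) is achieved by the complete r-partite Turán graph T(n, r) with parts as balanced as possible, and is at most (1 − 1/r) · n^2/2. For r = 3, n = 479: the density bound is (2/3) · 229441/2 = 229441/3 ≈ 76480.3333. The integer-valued extremum is e(T(479, 3)) = 76480, which is strictly less than the density bound 229441/3 since 3 ∤ 479 (the parts of T(479, 3) cannot all be equal).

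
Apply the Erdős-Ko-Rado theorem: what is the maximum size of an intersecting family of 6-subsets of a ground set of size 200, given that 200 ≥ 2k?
max |F| = C(199, 5) = 2472258789

Erdős-Ko-Rado (1961): when n ≥ 2k, max |F| = C(n−1, k−1). The bound is attained by the star {A : i ∈ A} for any fixed i ∈ [n]. Here C(200−1, 6−1) = C(199, 5) = 2472258789.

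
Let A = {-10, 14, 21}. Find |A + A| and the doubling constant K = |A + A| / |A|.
K = |A + A| / |A| = 6/3 = 2

Enumerate A + A = {a + b : a, b ∈ A}. With |A| = 3, there are |A|^2 = 9 ordered sum pairs; collecting distinct values, A + A = {-20, 4, 11, 28, 35, 42}, so |A + A| = 6. Thus K = 6/3 = 2. For comparison, the minimum possible |A + A| over all 3-element sets is 2·3 − 1 = 5 (so min K = 5/3), attained only by arithmetic progressions.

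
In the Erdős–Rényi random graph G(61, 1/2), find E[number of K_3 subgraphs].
E[# K_3] = C(61, 3) · (1/2)^C(3, 2) = 35990 / 2^3 = 17995/4 = 4498.75

For each 3-subset S of vertices (there are C(61, 3) = 35990 such S), let X_S = 1 if S induces a K_3 (all C(3, 2) = 3 edges present). Then P(X_S = 1) = (1/2)^3 = 1/8. By linearity of expectation, E[# K_3] = C(61, 3) · (1/2)^3 = 35990 / 8 = 17995/4 = 4498.75.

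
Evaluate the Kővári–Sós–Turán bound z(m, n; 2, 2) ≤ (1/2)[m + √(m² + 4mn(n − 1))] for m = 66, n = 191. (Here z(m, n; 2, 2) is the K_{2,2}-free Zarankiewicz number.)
z(66, 191; 2, 2) ≤ (1/2)[66 + √(66² + 4·66·191·190)] = (1/2)[66 + √9584916] = 1580.9758

Kővári–Sós–Turán: let r_1, ..., r_66 be the row sums and z = Σ r_i the total number of 1s. Each pair of columns can share at most one row with both entries 1 (else a 2×2 all-ones block appears), so Σ_i C(r_i, 2) ≤ C(191, 2) = 18145. By convexity Σ_i C(r_i, 2) ≥ 66·C(z/66, 2) = z(z − 66)/(2·66), giving z² − 66z − 66·191·190 ≤ 0 and hence z ≤ (1/2)[66 + √(4356 + 4·2395140)] = (1/2)[66 + √9584916] ≈ (1/2)(66 + 3095.9516) = 1580.9758.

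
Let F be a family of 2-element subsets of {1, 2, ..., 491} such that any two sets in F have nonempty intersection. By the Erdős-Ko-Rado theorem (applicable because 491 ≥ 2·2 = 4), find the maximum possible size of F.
max |F| = C(490, 1) = 490

The Erdős-Ko-Rado theorem states: for n ≥ 2k, an intersecting family of k-subsets of an n-element set has size at most C(n − 1, k − 1), with equality for 'star' families {A ⊆ [n] : |A| = k, i ∈ A} (fix an element i). For n = 491, k = 2: C(490, 1) = 490.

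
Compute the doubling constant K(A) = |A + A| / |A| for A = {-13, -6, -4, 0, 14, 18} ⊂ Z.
K = |A + A| / |A| = 20/6 = 10/3

Enumerate A + A = {a + b : a, b ∈ A}. With |A| = 6, there are |A|^2 = 36 ordered sum pairs; collecting distinct values, A + A = {-26, -19, -17, -13, -12, -10, -8, -6, -4, 0, 1, 5, 8, 10, 12, 14, 18, 28, 32, 36}, so |A + A| = 20. Thus K = 20/6 = 10/3. For comparison, the minimum possible |A + A| over all 6-element sets is 2·6 − 1 = 11 (so min K = 11/6), attained only by arithmetic progressions.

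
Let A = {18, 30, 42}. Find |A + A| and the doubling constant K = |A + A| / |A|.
K = |A + A| / |A| = 5/3

Enumerate A + A = {a + b : a, b ∈ A}. With |A| = 3, there are |A|^2 = 9 ordered sum pairs; collecting distinct values, A + A = {36, 48, 60, 72, 84}, so |A + A| = 5. Thus K = 5/3. Here |A + A| = 2|A| − 1 = 5, the minimum possible — so K = 5/3 is minimal, which holds iff A is an arithmetic progression.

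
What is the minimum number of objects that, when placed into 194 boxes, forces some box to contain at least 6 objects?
n = (6 − 1)·194 + 1 = 971

By the generalised pigeonhole principle, to guarantee some box contains ≥ r objects we need more than (r − 1) · k objects total. Threshold: n = (r − 1) · k + 1. With r = 6 and k = 194: n = 5 · 194 + 1 = 970 + 1 = 971. For n = 970 = 5 · 194, we can put exactly 5 objects in every box, avoiding 6 in any single one — so 971 is tight.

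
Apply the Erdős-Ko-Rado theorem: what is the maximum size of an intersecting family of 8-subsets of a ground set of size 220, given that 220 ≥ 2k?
max |F| = C(219, 7) = 4351263600078

Erdős-Ko-Rado (1961): when n ≥ 2k, max |F| = C(n−1, k−1). The bound is attained by the star {A : i ∈ A} for any fixed i ∈ [n]. Here C(220−1, 8−1) = C(219, 7) = 4351263600078.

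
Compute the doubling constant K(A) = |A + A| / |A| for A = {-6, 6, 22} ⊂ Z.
K = |A + A| / |A| = 6/3 = 2

Enumerate A + A = {a + b : a, b ∈ A}. With |A| = 3, there are |A|^2 = 9 ordered sum pairs; collecting distinct values, A + A = {-12, 0, 12, 16, 28, 44}, so |A + A| = 6. Thus K = 6/3 = 2. For comparison, the minimum possible |A + A| over all 3-element sets is 2·3 − 1 = 5 (so min K = 5/3), attained only by arithmetic progressions.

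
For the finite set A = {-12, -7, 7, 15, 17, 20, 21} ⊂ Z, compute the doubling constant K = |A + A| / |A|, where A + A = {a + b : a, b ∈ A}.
K = |A + A| / |A| = 26/7

Enumerate A + A = {a + b : a, b ∈ A}. With |A| = 7, there are |A|^2 = 49 ordered sum pairs; collecting distinct values, A + A = {-24, -19, -14, -5, 0, 3, 5, 8, 9, 10, 13, 14, 22, 24, 27, 28, 30, 32, 34, 35, 36, 37, 38, 40, 41, 42}, so |A + A| = 26. Thus K = 26/7. For comparison, the minimum possible |A + A| over all 7-element sets is 2·7 − 1 = 13 (so min K = 13/7), attained only by arithmetic progressions.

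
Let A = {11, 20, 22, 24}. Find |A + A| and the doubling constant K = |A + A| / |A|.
K = |A + A| / |A| = 9/4

Enumerate A + A = {a + b : a, b ∈ A}. With |A| = 4, there are |A|^2 = 16 ordered sum pairs; collecting distinct values, A + A = {22, 31, 33, 35, 40, 42, 44, 46, 48}, so |A + A| = 9. Thus K = 9/4. For comparison, the minimum possible |A + A| over all 4-element sets is 2·4 − 1 = 7 (so min K = 7/4), attained only by arithmetic progressions.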